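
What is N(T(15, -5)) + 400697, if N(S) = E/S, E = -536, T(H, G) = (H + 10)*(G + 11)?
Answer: 30052007/75 ≈ 4.0069e+5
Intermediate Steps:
T(H, G) = (10 + H)*(11 + G)
N(S) = -536/S
N(T(15, -5)) + 400697 = -536/(110 + 10*(-5) + 11*15 - 5*15) + 400697 = -536/(110 - 50 + 165 - 75) + 400697 = -536/150 + 400697 = -536*1/150 + 400697 = -268/75 + 400697 = 30052007/75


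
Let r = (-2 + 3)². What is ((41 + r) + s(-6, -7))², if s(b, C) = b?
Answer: 1296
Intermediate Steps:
r = 1 (r = 1² = 1)
((41 + r) + s(-6, -7))² = ((41 + 1) - 6)² = (42 - 6)² = 36² = 1296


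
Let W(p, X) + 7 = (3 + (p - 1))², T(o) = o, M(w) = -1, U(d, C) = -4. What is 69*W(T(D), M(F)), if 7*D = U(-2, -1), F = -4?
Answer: -16767/49 ≈ -342.18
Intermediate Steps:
D = -4/7 (D = (⅐)*(-4) = -4/7 ≈ -0.57143)
W(p, X) = -7 + (2 + p)² (W(p, X) = -7 + (3 + (p - 1))² = -7 + (3 + (-1 + p))² = -7 + (2 + p)²)
69*W(T(D), M(F)) = 69*(-7 + (2 - 4/7)²) = 69*(-7 + (10/7)²) = 69*(-7 + 100/49) = 69*(-243/49) = -16767/49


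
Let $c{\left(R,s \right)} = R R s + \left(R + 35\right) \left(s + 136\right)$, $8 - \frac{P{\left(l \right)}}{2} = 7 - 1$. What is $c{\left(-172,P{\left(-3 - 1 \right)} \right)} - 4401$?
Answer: $94755$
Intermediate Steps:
$P{\left(l \right)} = 4$ ($P{\left(l \right)} = 16 - 2 \left(7 - 1\right) = 16 - 12 = 4$)
$c{\left(R,s \right)} = s R^{2} + \left(35 + R\right) \left(136 + s\right)$ ($c{\left(R,s \right)} = R^{2} s + \left(35 + R\right) \left(136 + s\right) = s R^{2} + \left(35 + R\right) \left(136 + s\right)$)
$c{\left(-172,P{\left(-3 - 1 \right)} \right)} - 4401 = \left(4760 + 35 \cdot 4 + 136 \left(-172\right) - 688 + 4 \left(-172\right)^{2}\right) - 4401 = \left(4760 + 140 - 23392 - 688 + 4 \cdot 29584\right) - 4401 = \left(4760 + 140 - 23392 - 688 + 118336\right) - 4401 = 99156 - 4401 = 94755$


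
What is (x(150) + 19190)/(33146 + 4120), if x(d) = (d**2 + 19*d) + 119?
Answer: 44659/37266 ≈ 1.1984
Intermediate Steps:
x(d) = 119 + d**2 + 19*d
(x(150) + 19190)/(33146 + 4120) = ((119 + 150**2 + 19*150) + 19190)/(33146 + 4120) = ((119 + 22500 + 2850) + 19190)/37266 = (25469 + 19190)*(1/37266) = 44659*(1/37266) = 44659/37266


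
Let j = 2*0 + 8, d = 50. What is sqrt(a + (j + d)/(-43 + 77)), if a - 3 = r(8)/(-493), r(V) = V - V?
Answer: 4*sqrt(85)/17 ≈ 2.1693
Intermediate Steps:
r(V) = 0
j = 8 (j = 0 + 8 = 8)
a = 3 (a = 3 + 0/(-493) = 3 + 0*(-1/493) = 3 + 0 = 3)
sqrt(a + (j + d)/(-43 + 77)) = sqrt(3 + (8 + 50)/(-43 + 77)) = sqrt(3 + 58/34) = sqrt(3 + 58*(1/34)) = sqrt(3 + 29/17) = sqrt(80/17) = 4*sqrt(85)/17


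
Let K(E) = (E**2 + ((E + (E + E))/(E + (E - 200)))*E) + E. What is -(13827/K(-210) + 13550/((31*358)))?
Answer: -3850562446/2504402425 ≈ -1.5375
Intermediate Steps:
K(E) = E + E**2 + 3*E**2/(-200 + 2*E) (K(E) = (E**2 + ((E + 2*E)/(E + (-200 + E)))*E) + E = (E**2 + ((3*E)/(-200 + 2*E))*E) + E = (E**2 + (3*E/(-200 + 2*E))*E) + E = (E**2 + 3*E**2/(-200 + 2*E)) + E = E + E**2 + 3*E**2/(-200 + 2*E))
-(13827/K(-210) + 13550/((31*358))) = -(13827/(((1/2)*(-210)*(-200 - 195*(-210) + 2*(-210)**2)/(-100 - 210))) + 13550/((31*358))) = -(13827/(((1/2)*(-210)*(-200 + 40950 + 2*44100)/(-310))) + 13550/11098) = -(13827/(((1/2)*(-210)*(-1/310)*(-200 + 40950 + 88200))) + 13550*(1/11098)) = -(13827/(((1/2)*(-210)*(-1/310)*128950)) + 6775/5549) = -(13827/(1353975/31) + 6775/5549) = -(13827*(31/1353975) + 6775/5549) = -(142879/451325 + 6775/5549) = -1*3850562446/2504402425 = -3850562446/2504402425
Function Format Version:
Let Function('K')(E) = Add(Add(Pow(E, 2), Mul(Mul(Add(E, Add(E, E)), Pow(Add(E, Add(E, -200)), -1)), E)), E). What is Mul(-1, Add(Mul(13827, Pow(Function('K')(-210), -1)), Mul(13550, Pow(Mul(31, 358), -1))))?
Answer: Rational(-3850562446, 2504402425) ≈ -1.5375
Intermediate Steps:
Function('K')(E) = Add(E, Pow(E, 2), Mul(3, Pow(E, 2), Pow(Add(-200, Mul(2, E)), -1))) (Function('K')(E) = Add(Add(Pow(E, 2), Mul(Mul(Add(E, Mul(2, E)), Pow(Add(E, Add(-200, E)), -1)), E)), E) = Add(Add(Pow(E, 2), Mul(Mul(Mul(3, E), Pow(Add(-200, Mul(2, E)), -1)), E)), E) = Add(Add(Pow(E, 2), Mul(Mul(3, E, Pow(Add(-200, Mul(2, E)), -1)), E)), E) = Add(Add(Pow(E, 2), Mul(3, Pow(E, 2), Pow(Add(-200, Mul(2, E)), -1))), E) = Add(E, Pow(E, 2), Mul(3, Pow(E, 2), Pow(Add(-200, Mul(2, E)), -1))))
Mul(-1, Add(Mul(13827, Pow(Function('K')(-210), -1)), Mul(13550, Pow(Mul(31, 358), -1)))) = Mul(-1, Add(Mul(13827, Pow(Mul(Rational(1, 2), -210, Pow(Add(-100, -210), -1), Add(-200, Mul(-195, -210), Mul(2, Pow(-210, 2)))), -1)), Mul(13550, Pow(Mul(31, 358), -1)))) = Mul(-1, Add(Mul(13827, Pow(Mul(Rational(1, 2), -210, Pow(-310, -1), Add(-200, 40950, Mul(2, 44100))), -1)), Mul(13550, Pow(11098, -1)))) = Mul(-1, Add(Mul(13827, Pow(Mul(Rational(1, 2), -210, Rational(-1, 310), Add(-200, 40950, 88200)), -1)), Mul(13550, Rational(1, 11098)))) = Mul(-1, Add(Mul(13827, Pow(Mul(Rational(1, 2), -210, Rational(-1, 310), 128950), -1)), Rational(6775, 5549))) = Mul(-1, Add(Mul(13827, Pow(Rational(1353975, 31), -1)), Rational(6775, 5549))) = Mul(-1, Add(Mul(13827, Rational(31, 1353975)), Rational(6775, 5549))) = Mul(-1, Add(Rational(142879, 451325), Rational(6775, 5549))) = Mul(-1, Rational(3850562446, 2504402425)) = Rational(-3850562446, 2504402425)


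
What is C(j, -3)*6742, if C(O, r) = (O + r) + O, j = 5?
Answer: 47194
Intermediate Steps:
C(O, r) = r + 2*O
C(j, -3)*6742 = (-3 + 2*5)*6742 = (-3 + 10)*6742 = 7*6742 = 47194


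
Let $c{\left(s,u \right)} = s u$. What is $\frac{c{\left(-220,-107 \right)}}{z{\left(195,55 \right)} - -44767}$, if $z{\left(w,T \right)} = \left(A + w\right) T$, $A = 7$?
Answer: $\frac{23540}{55877} \approx 0.42128$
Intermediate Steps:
$z{\left(w,T \right)} = T \left(7 + w\right)$ ($z{\left(w,T \right)} = \left(7 + w\right) T = T \left(7 + w\right)$)
$\frac{c{\left(-220,-107 \right)}}{z{\left(195,55 \right)} - -44767} = \frac{\left(-220\right) \left(-107\right)}{55 \left(7 + 195\right) - -44767} = \frac{23540}{55 \cdot 202 + 44767} = \frac{23540}{11110 + 44767} = \frac{23540}{55877}$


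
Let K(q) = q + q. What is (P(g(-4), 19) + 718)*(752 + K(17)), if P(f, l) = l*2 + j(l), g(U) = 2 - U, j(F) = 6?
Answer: 598932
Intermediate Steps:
K(q) = 2*q
P(f, l) = 6 + 2*l (P(f, l) = l*2 + 6 = 2*l + 6 = 6 + 2*l)
(P(g(-4), 19) + 718)*(752 + K(17)) = ((6 + 2*19) + 718)*(752 + 2*17) = ((6 + 38) + 718)*(752 + 34) = (44 + 718)*786 = 762*786 = 598932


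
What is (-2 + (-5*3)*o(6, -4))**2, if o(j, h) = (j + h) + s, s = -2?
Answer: 4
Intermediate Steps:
o(j, h) = -2 + h + j (o(j, h) = (j + h) - 2 = (h + j) - 2 = -2 + h + j)
(-2 + (-5*3)*o(6, -4))**2 = (-2 + (-5*3)*(-2 - 4 + 6))**2 = (-2 - 15*0)**2 = (-2 + 0)**2 = (-2)**2 = 4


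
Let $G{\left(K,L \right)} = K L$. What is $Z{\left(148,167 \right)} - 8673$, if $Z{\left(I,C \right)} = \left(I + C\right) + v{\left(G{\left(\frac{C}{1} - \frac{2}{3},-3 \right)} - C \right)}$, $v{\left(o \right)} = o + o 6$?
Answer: $-13020$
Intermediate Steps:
$v{\left(o \right)} = 7 o$ ($v{\left(o \right)} = o + 6 o = 7 o$)
$Z{\left(I,C \right)} = 14 + I - 27 C$ ($Z{\left(I,C \right)} = \left(I + C\right) + 7 \left(\left(\frac{C}{1} - \frac{2}{3}\right) \left(-3\right) - C\right) = \left(C + I\right) + 7 \left(\left(C 1 - \frac{2}{3}\right) \left(-3\right) - C\right) = \left(C + I\right) + 7 \left(\left(C - \frac{2}{3}\right) \left(-3\right) - C\right) = \left(C + I\right) + 7 \left(\left(- \frac{2}{3} + C\right) \left(-3\right) - C\right) = \left(C + I\right) + 7 \left(\left(2 - 3 C\right) - C\right) = \left(C + I\right) + 7 \left(2 - 4 C\right) = \left(C + I\right) - \left(-14 + 28 C\right) = 14 + I - 27 C$)
$Z{\left(148,167 \right)} - 8673 = \left(14 + 148 - 4509\right) - 8673 = -4347 - 8673 = -13020$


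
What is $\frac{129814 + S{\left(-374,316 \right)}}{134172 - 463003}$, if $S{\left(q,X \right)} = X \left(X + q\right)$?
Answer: $- \frac{6558}{19343} \approx -0.33904$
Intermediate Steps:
$\frac{129814 + S{\left(-374,316 \right)}}{134172 - 463003} = \frac{129814 + 316 \left(316 - 374\right)}{134172 - 463003} = \frac{129814 + 316 \left(-58\right)}{-328831} = \left(129814 - 18328\right) \left(- \frac{1}{328831}\right) = 111486 \left(- \frac{1}{328831}\right) = - \frac{6558}{19343}$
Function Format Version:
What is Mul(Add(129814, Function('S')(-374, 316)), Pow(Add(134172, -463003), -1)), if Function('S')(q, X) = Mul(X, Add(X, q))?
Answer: Rational(-6558, 19343) ≈ -0.33904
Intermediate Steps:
Mul(Add(129814, Function('S')(-374, 316)), Pow(Add(134172, -463003), -1)) = Mul(Add(129814, Mul(316, Add(316, -374))), Pow(Add(134172, -463003), -1)) = Mul(Add(129814, Mul(316, -58)), Pow(-328831, -1)) = Mul(Add(129814, -18328), Rational(-1, 328831)) = Mul(111486, Rational(-1, 328831)) = Rational(-6558, 19343)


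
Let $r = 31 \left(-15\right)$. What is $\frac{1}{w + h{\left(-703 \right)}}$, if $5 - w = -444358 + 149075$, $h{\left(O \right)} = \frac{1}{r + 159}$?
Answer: $\frac{306}{90358127} \approx 3.3865 \cdot 10^{-6}$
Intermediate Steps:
$r = -465$
$h{\left(O \right)} = - \frac{1}{306}$ ($h{\left(O \right)} = \frac{1}{-465 + 159} = \frac{1}{-306} = - \frac{1}{306}$)
$w = 295288$ ($w = 5 - \left(-444358 + 149075\right) = 5 - -295283 = 5 + 295283 = 295288$)
$\frac{1}{w + h{\left(-703 \right)}} = \frac{1}{295288 - \frac{1}{306}} = \frac{1}{\frac{90358127}{306}} = \frac{306}{90358127}$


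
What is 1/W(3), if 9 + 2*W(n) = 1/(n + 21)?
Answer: -48/215 ≈ -0.22326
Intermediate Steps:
W(n) = -9/2 + 1/(2*(21 + n)) (W(n) = -9/2 + 1/(2*(n + 21)) = -9/2 + 1/(2*(21 + n)))
1/W(3) = 1/((-188 - 9*3)/(2*(21 + 3))) = 1/((½)*(-188 - 27)/24) = 1/((½)*(1/24)*(-215)) = 1/(-215/48) = -48/215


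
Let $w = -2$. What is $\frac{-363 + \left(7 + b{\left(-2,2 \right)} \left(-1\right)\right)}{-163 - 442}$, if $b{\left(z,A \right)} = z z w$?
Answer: $\frac{348}{605} \approx 0.57521$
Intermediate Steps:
$b{\left(z,A \right)} = - 2 z^{2}$ ($b{\left(z,A \right)} = z z \left(-2\right) = z^{2} \left(-2\right) = - 2 z^{2}$)
$\frac{-363 + \left(7 + b{\left(-2,2 \right)} \left(-1\right)\right)}{-163 - 442} = \frac{-363 + \left(7 + - 2 \left(-2\right)^{2} \left(-1\right)\right)}{-163 - 442} = \frac{-363 + \left(7 + \left(-2\right) 4 \left(-1\right)\right)}{-605} = \left(-363 + \left(7 - -8\right)\right) \left(- \frac{1}{605}\right) = \left(-363 + \left(7 + 8\right)\right) \left(- \frac{1}{605}\right) = \left(-363 + 15\right) \left(- \frac{1}{605}\right) = \left(-348\right) \left(- \frac{1}{605}\right) = \frac{348}{605}$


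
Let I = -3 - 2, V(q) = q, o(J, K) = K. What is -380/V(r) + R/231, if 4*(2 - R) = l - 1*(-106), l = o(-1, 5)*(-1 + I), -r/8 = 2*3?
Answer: 7247/924 ≈ 7.8431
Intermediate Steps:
r = -48 (r = -16*3 = -8*6 = -48)
I = -5
l = -30 (l = 5*(-1 - 5) = 5*(-6) = -30)
R = -17 (R = 2 - (-30 - 1*(-106))/4 = 2 - (-30 + 106)/4 = 2 - ¼*76 = 2 - 19 = -17)
-380/V(r) + R/231 = -380/(-48) - 17/231 = -380*(-1/48) - 17*1/231 = 95/12 - 17/231 = 7247/924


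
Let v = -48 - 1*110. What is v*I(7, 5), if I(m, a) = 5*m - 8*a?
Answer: 790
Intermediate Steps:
I(m, a) = -8*a + 5*m
v = -158 (v = -48 - 110 = -158)
v*I(7, 5) = -158*(-8*5 + 5*7) = -158*(-40 + 35) = -158*(-5) = 790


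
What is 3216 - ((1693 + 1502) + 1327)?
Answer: -1306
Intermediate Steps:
3216 - ((1693 + 1502) + 1327) = 3216 - (3195 + 1327) = 3216 - 1*4522 = 3216 - 4522 = -1306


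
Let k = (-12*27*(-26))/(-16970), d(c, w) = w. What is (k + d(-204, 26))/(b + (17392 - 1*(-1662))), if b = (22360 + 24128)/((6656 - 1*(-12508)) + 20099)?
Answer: 4248217337/3174084454825 ≈ 0.0013384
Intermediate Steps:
k = -4212/8485 (k = -324*(-26)*(-1/16970) = 8424*(-1/16970) = -4212/8485 ≈ -0.49641)
b = 46488/39263 (b = 46488/((6656 + 12508) + 20099) = 46488/(19164 + 20099) = 46488/39263 ≈ 1.1840)
(k + d(-204, 26))/(b + (17392 - 1*(-1662))) = (-4212/8485 + 26)/(46488/39263 + (17392 - 1*(-1662))) = 216398/(8485*(46488/39263 + (17392 + 1662))) = 216398/(8485*(46488/39263 + 19054)) = 216398/(8485*(748163690/39263)) = (216398/8485)*(39263/748163690) = 4248217337/3174084454825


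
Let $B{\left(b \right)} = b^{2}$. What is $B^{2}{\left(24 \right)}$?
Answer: $331776$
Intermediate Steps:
$B^{2}{\left(24 \right)} = \left(24^{2}\right)^{2} = 576^{2} = 331776$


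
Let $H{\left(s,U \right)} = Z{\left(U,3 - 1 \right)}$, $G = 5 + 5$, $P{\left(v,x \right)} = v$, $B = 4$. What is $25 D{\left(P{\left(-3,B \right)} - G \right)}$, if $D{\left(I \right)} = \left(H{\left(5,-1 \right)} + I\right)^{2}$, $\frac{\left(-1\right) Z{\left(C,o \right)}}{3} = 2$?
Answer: $9025$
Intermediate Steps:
$Z{\left(C,o \right)} = -6$ ($Z{\left(C,o \right)} = \left(-3\right) 2 = -6$)
$G = 10$
$H{\left(s,U \right)} = -6$
$D{\left(I \right)} = \left(-6 + I\right)^{2}$
$25 D{\left(P{\left(-3,B \right)} - G \right)} = 25 \left(-6 - 13\right)^{2} = 25 \left(-19\right)^{2} = 25 \cdot 361 = 9025$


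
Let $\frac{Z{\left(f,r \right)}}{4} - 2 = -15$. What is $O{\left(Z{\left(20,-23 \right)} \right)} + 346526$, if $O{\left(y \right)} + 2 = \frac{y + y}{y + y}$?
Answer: $346525$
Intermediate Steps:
$Z{\left(f,r \right)} = -52$ ($Z{\left(f,r \right)} = 8 + 4 \left(-15\right) = 8 - 60 = -52$)
$O{\left(y \right)} = -1$ ($O{\left(y \right)} = -2 + \frac{y + y}{y + y} = -2 + \frac{2 y}{2 y} = -2 + 2 y \frac{1}{2 y} = -2 + 1 = -1$)
$O{\left(Z{\left(20,-23 \right)} \right)} + 346526 = -1 + 346526 = 346525$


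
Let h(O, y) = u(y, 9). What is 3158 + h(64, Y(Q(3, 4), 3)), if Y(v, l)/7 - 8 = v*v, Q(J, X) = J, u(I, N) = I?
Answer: 3277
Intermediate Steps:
Y(v, l) = 56 + 7*v² (Y(v, l) = 56 + 7*(v*v) = 56 + 7*v²)
h(O, y) = y
3158 + h(64, Y(Q(3, 4), 3)) = 3158 + (56 + 7*3²) = 3158 + (56 + 7*9) = 3158 + (56 + 63) = 3158 + 119 = 3277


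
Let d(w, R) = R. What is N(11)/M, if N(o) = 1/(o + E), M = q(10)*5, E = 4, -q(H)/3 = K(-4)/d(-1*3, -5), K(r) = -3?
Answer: -1/135 ≈ -0.0074074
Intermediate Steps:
q(H) = -9/5 (q(H) = -(-9)/(-5) = -(-9)*(-1)/5 = -3*⅗ = -9/5)
M = -9 (M = -9/5*5 = -9)
N(o) = 1/(4 + o) (N(o) = 1/(o + 4) = 1/(4 + o))
N(11)/M = 1/((4 + 11)*(-9)) = -⅑/15 = (1/15)*(-⅑) = -1/135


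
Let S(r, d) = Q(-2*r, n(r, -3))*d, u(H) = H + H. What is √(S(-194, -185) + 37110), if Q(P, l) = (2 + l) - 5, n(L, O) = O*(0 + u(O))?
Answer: 3*√3815 ≈ 185.30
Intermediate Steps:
u(H) = 2*H
n(L, O) = 2*O² (n(L, O) = O*(0 + 2*O) = O*(2*O) = 2*O²)
Q(P, l) = -3 + l
S(r, d) = 15*d (S(r, d) = (-3 + 2*(-3)²)*d = (-3 + 2*9)*d = (-3 + 18)*d = 15*d)
√(S(-194, -185) + 37110) = √(15*(-185) + 37110) = √(-2775 + 37110) = √34335 = 3*√3815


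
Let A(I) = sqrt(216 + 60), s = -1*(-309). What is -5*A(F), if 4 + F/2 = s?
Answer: -10*sqrt(69) ≈ -83.066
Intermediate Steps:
s = 309
F = 610 (F = -8 + 2*309 = -8 + 618 = 610)
A(I) = 2*sqrt(69) (A(I) = sqrt(276) = 2*sqrt(69))
-5*A(F) = -10*sqrt(69)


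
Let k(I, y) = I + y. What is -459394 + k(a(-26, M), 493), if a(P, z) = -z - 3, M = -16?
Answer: -458888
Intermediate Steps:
a(P, z) = -3 - z
-459394 + k(a(-26, M), 493) = -459394 + ((-3 - 1*(-16)) + 493) = -459394 + ((-3 + 16) + 493) = -459394 + (13 + 493) = -459394 + 506 = -458888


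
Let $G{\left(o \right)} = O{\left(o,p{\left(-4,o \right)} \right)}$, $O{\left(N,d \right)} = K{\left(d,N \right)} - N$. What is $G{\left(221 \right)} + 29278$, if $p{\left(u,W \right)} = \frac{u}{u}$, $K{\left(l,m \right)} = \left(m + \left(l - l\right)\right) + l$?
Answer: $29279$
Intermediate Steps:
$K{\left(l,m \right)} = l + m$ ($K{\left(l,m \right)} = \left(m + 0\right) + l = m + l = l + m$)
$p{\left(u,W \right)} = 1$
$O{\left(N,d \right)} = d$ ($O{\left(N,d \right)} = \left(d + N\right) - N = \left(N + d\right) - N = d$)
$G{\left(o \right)} = 1$
$G{\left(221 \right)} + 29278 = 1 + 29278 = 29279$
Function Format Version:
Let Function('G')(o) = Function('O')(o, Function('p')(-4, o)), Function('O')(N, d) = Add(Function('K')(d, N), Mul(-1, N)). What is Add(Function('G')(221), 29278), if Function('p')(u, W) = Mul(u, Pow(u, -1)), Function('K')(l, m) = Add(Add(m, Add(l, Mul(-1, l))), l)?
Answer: 29279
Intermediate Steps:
Function('K')(l, m) = Add(l, m) (Function('K')(l, m) = Add(Add(m, 0), l) = Add(m, l) = Add(l, m))
Function('p')(u, W) = 1
Function('O')(N, d) = d (Function('O')(N, d) = Add(Add(d, N), Mul(-1, N)) = Add(Add(N, d), Mul(-1, N)) = d)
Function('G')(o) = 1
Add(Function('G')(221), 29278) = Add(1, 29278) = 29279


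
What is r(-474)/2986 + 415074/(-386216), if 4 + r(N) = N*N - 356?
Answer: 21348754323/288310244 ≈ 74.048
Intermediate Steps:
r(N) = -360 + N² (r(N) = -4 + (N*N - 356) = -4 + (N² - 356) = -4 + (-356 + N²) = -360 + N²)
r(-474)/2986 + 415074/(-386216) = (-360 + (-474)²)/2986 + 415074/(-386216) = (-360 + 224676)*(1/2986) + 415074*(-1/386216) = 224316*(1/2986) - 207537/193108 = 112158/1493 - 207537/193108 = 21348754323/288310244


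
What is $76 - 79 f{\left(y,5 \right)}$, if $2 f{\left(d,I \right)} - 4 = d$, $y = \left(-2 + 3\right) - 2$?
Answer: $- \frac{85}{2} \approx -42.5$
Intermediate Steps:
$y = -1$ ($y = 1 - 2 = -1$)
$f{\left(d,I \right)} = 2 + \frac{d}{2}$
$76 - 79 f{\left(y,5 \right)} = 76 - 79 \left(2 + \frac{1}{2} \left(-1\right)\right) = 76 - 79 \left(2 - \frac{1}{2}\right) = 76 - \frac{237}{2} = - \frac{85}{2}$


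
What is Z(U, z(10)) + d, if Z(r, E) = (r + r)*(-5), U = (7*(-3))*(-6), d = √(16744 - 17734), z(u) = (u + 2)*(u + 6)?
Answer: -1260 + 3*I*√110 ≈ -1260.0 + 31.464*I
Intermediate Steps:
z(u) = (2 + u)*(6 + u)
d = 3*I*√110 (d = √(-990) = 3*I*√110 ≈ 31.464*I)
U = 126 (U = -21*(-6) = 126)
Z(r, E) = -10*r (Z(r, E) = (2*r)*(-5) = -10*r)
Z(U, z(10)) + d = -10*126 + 3*I*√110 = -1260 + 3*I*√110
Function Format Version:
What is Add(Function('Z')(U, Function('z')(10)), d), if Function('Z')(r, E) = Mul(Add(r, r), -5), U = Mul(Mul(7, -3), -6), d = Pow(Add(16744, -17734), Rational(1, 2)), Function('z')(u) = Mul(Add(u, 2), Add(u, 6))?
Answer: Add(-1260, Mul(3, I, Pow(110, Rational(1, 2)))) ≈ Add(-1260.0, Mul(31.464, I))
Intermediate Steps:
Function('z')(u) = Mul(Add(2, u), Add(6, u))
d = Mul(3, I, Pow(110, Rational(1, 2))) (d = Pow(-990, Rational(1, 2)) = Mul(3, I, Pow(110, Rational(1, 2))) ≈ Mul(31.464, I))
U = 126 (U = Mul(-21, -6) = 126)
Function('Z')(r, E) = Mul(-10, r) (Function('Z')(r, E) = Mul(Mul(2, r), -5) = Mul(-10, r))
Add(Function('Z')(U, Function('z')(10)), d) = Add(Mul(-10, 126), Mul(3, I, Pow(110, Rational(1, 2)))) = Add(-1260, Mul(3, I, Pow(110, Rational(1, 2))))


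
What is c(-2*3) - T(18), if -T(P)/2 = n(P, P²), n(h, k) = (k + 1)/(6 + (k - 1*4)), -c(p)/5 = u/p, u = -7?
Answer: -3755/978 ≈ -3.8395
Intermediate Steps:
c(p) = 35/p (c(p) = -(-35)/p = 35/p)
n(h, k) = (1 + k)/(2 + k) (n(h, k) = (1 + k)/(6 + (k - 4)) = (1 + k)/(6 + (-4 + k)) = (1 + k)/(2 + k))
T(P) = -2*(1 + P²)/(2 + P²)
c(-2*3) - T(18) = 35/((-2*3)) - 2*(-1 - 1*18²)/(2 + 18²) = 35/(-6) - 2*(-1 - 1*324)/(2 + 324) = 35*(-⅙) - 2*(-1 - 324)/326 = -35/6 - 2*(-325)/326 = -35/6 - 1*(-325/163) = -35/6 + 325/163 = -3755/978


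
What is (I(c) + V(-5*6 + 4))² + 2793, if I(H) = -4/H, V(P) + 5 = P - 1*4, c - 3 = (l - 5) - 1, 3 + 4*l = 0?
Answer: 887506/225 ≈ 3944.5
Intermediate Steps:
l = -¾ (l = -¾ + (¼)*0 = -¾ + 0 = -¾ ≈ -0.75000)
c = -15/4 (c = 3 + ((-¾ - 5) - 1) = 3 + (-23/4 - 1) = 3 - 27/4 = -15/4 ≈ -3.7500)
V(P) = -9 + P (V(P) = -5 + (P - 1*4) = -5 + (P - 4) = -5 + (-4 + P) = -9 + P)
(I(c) + V(-5*6 + 4))² + 2793 = (-4/(-15/4) + (-9 + (-5*6 + 4)))² + 2793 = (-4*(-4/15) + (-9 + (-30 + 4)))² + 2793 = (16/15 + (-9 - 26))² + 2793 = (16/15 - 35)² + 2793 = (-509/15)² + 2793 = 259081/225 + 2793 = 887506/225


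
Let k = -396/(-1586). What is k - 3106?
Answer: -2462860/793 ≈ -3105.8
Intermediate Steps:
k = 198/793 (k = -396*(-1/1586) = 198/793 ≈ 0.24968)
k - 3106 = 198/793 - 3106 = -2462860/793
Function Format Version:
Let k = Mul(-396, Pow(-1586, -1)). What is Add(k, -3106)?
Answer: Rational(-2462860, 793) ≈ -3105.8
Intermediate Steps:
k = Rational(198, 793) (k = Mul(-396, Rational(-1, 1586)) = Rational(198, 793) ≈ 0.24968)
Add(k, -3106) = Add(Rational(198, 793), -3106) = Rational(-2462860, 793)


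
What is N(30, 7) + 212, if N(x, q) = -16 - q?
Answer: 189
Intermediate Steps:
N(30, 7) + 212 = (-16 - 1*7) + 212 = (-16 - 7) + 212 = -23 + 212 = 189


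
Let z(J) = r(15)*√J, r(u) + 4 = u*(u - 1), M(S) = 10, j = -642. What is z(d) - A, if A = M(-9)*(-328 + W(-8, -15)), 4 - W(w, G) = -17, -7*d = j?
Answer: 3070 + 206*√4494/7 ≈ 5042.8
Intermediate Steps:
d = 642/7 (d = -⅐*(-642) = 642/7 ≈ 91.714)
W(w, G) = 21 (W(w, G) = 4 - 1*(-17) = 4 + 17 = 21)
r(u) = -4 + u*(-1 + u) (r(u) = -4 + u*(u - 1) = -4 + u*(-1 + u))
A = -3070 (A = 10*(-328 + 21) = 10*(-307) = -3070)
z(J) = 206*√J (z(J) = (-4 + 15² - 1*15)*√J = (-4 + 225 - 15)*√J = 206*√J)
z(d) - A = 206*√(642/7) - 1*(-3070) = 206*(√4494/7) + 3070 = 206*√4494/7 + 3070 = 3070 + 206*√4494/7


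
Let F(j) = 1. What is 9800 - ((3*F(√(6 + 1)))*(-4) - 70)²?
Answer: 3076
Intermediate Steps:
9800 - ((3*F(√(6 + 1)))*(-4) - 70)² = 9800 - ((3*1)*(-4) - 70)² = 9800 - (3*(-4) - 70)² = 9800 - (-12 - 70)² = 9800 - 1*(-82)² = 9800 - 1*6724 = 9800 - 6724 = 3076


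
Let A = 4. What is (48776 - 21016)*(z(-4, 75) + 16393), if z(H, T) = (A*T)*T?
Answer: 1079669680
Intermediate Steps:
z(H, T) = 4*T**2 (z(H, T) = (4*T)*T = 4*T**2)
(48776 - 21016)*(z(-4, 75) + 16393) = (48776 - 21016)*(4*75**2 + 16393) = 27760*(4*5625 + 16393) = 27760*(22500 + 16393) = 27760*38893 = 1079669680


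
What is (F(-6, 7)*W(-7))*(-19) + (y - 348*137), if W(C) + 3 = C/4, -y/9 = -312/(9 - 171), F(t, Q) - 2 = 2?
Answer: -141997/3 ≈ -47332.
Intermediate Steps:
F(t, Q) = 4 (F(t, Q) = 2 + 2 = 4)
y = -52/3 (y = -(-2808)/(9 - 171) = -(-2808)/(-162) = -(-2808)*(-1)/162 = -9*52/27 = -52/3 ≈ -17.333)
W(C) = -3 + C/4
(F(-6, 7)*W(-7))*(-19) + (y - 348*137) = (4*(-3 + (¼)*(-7)))*(-19) + (-52/3 - 348*137) = (4*(-3 - 7/4))*(-19) + (-52/3 - 47676) = (4*(-19/4))*(-19) - 143080/3 = -19*(-19) - 143080/3 = 361 - 143080/3 = -141997/3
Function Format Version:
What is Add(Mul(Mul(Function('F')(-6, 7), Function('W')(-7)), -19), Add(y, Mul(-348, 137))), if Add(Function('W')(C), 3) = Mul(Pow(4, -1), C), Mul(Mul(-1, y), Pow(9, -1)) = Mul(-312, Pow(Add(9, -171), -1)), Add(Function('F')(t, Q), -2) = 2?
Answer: Rational(-141997, 3) ≈ -47332.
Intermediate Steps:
Function('F')(t, Q) = 4 (Function('F')(t, Q) = Add(2, 2) = 4)
y = Rational(-52, 3) (y = Mul(-9, Mul(-312, Pow(Add(9, -171), -1))) = Mul(-9, Mul(-312, Pow(-162, -1))) = Mul(-9, Mul(-312, Rational(-1, 162))) = Mul(-9, Rational(52, 27)) = Rational(-52, 3) ≈ -17.333)
Function('W')(C) = Add(-3, Mul(Rational(1, 4), C)) (Function('W')(C) = Add(-3, Mul(Pow(4, -1), C)) = Add(-3, Mul(Rational(1, 4), C)))
Add(Mul(Mul(Function('F')(-6, 7), Function('W')(-7)), -19), Add(y, Mul(-348, 137))) = Add(Mul(Mul(4, Add(-3, Mul(Rational(1, 4), -7))), -19), Add(Rational(-52, 3), Mul(-348, 137))) = Add(Mul(Mul(4, Add(-3, Rational(-7, 4))), -19), Add(Rational(-52, 3), -47676)) = Add(Mul(Mul(4, Rational(-19, 4)), -19), Rational(-143080, 3)) = Add(Mul(-19, -19), Rational(-143080, 3)) = Add(361, Rational(-143080, 3)) = Rational(-141997, 3)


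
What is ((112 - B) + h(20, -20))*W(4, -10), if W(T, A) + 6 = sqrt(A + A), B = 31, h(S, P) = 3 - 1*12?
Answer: -432 + 144*I*sqrt(5) ≈ -432.0 + 321.99*I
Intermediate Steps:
h(S, P) = -9 (h(S, P) = 3 - 12 = -9)
W(T, A) = -6 + sqrt(2)*sqrt(A) (W(T, A) = -6 + sqrt(A + A) = -6 + sqrt(2*A) = -6 + sqrt(2)*sqrt(A))
((112 - B) + h(20, -20))*W(4, -10) = ((112 - 1*31) - 9)*(-6 + sqrt(2)*sqrt(-10)) = ((112 - 31) - 9)*(-6 + sqrt(2)*(I*sqrt(10))) = (81 - 9)*(-6 + 2*I*sqrt(5)) = 72*(-6 + 2*I*sqrt(5)) = -432 + 144*I*sqrt(5)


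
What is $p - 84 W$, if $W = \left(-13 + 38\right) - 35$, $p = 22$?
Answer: $862$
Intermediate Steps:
$W = -10$ ($W = 25 - 35 = -10$)
$p - 84 W = 22 - -840 = 22 + 840 = 862$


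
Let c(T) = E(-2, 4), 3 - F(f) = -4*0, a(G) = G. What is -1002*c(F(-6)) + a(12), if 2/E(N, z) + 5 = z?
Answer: 2016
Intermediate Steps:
F(f) = 3 (F(f) = 3 - (-4)*0 = 3 - 1*0 = 3 + 0 = 3)
E(N, z) = 2/(-5 + z)
c(T) = -2 (c(T) = 2/(-5 + 4) = 2/(-1) = 2*(-1) = -2)
-1002*c(F(-6)) + a(12) = -1002*(-2) + 12 = 2004 + 12 = 2016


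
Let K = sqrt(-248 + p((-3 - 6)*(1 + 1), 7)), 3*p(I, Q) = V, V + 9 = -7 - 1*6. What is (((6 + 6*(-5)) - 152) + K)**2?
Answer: (528 - I*sqrt(2298))**2/9 ≈ 30721.0 - 5624.7*I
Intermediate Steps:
V = -22 (V = -9 + (-7 - 1*6) = -9 + (-7 - 6) = -9 - 13 = -22)
p(I, Q) = -22/3 (p(I, Q) = (1/3)*(-22) = -22/3)
K = I*sqrt(2298)/3 (K = sqrt(-248 - 22/3) = sqrt(-766/3) = I*sqrt(2298)/3 ≈ 15.979*I)
(((6 + 6*(-5)) - 152) + K)**2 = (((6 + 6*(-5)) - 152) + I*sqrt(2298)/3)**2 = (((6 - 30) - 152) + I*sqrt(2298)/3)**2 = ((-24 - 152) + I*sqrt(2298)/3)**2 = (-176 + I*sqrt(2298)/3)**2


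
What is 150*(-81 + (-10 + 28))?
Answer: -9450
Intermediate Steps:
150*(-81 + (-10 + 28)) = 150*(-81 + 18) = 150*(-63) = -9450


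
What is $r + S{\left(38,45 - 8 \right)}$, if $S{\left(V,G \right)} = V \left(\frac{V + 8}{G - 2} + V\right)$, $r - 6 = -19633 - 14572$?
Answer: $- \frac{1144677}{35} \approx -32705.0$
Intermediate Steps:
$r = -34199$ ($r = 6 - 34205 = -34199$)
$S{\left(V,G \right)} = V \left(V + \frac{8 + V}{-2 + G}\right)$ ($S{\left(V,G \right)} = V \left(\frac{8 + V}{-2 + G} + V\right) = V \left(V + \frac{8 + V}{-2 + G}\right)$)
$r + S{\left(38,45 - 8 \right)} = -34199 + \frac{38 \left(8 - 38 + \left(45 - 8\right) 38\right)}{-2 + \left(45 - 8\right)} = -34199 + \frac{38 \left(8 - 38 + 37 \cdot 38\right)}{-2 + 37} = -34199 + \frac{38 \left(8 - 38 + 1406\right)}{35} = -34199 + 38 \cdot \frac{1}{35} \cdot 1376 = -34199 + \frac{52288}{35} = - \frac{1144677}{35}$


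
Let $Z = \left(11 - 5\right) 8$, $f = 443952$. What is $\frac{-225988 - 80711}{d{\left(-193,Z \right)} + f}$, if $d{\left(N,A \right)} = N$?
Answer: $- \frac{306699}{443759} \approx -0.69114$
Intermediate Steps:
$Z = 48$ ($Z = 6 \cdot 8 = 48$)
$\frac{-225988 - 80711}{d{\left(-193,Z \right)} + f} = \frac{-225988 - 80711}{-193 + 443952} = - \frac{306699}{443759}$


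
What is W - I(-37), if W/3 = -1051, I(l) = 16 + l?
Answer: -3132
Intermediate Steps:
W = -3153 (W = 3*(-1051) = -3153)
W - I(-37) = -3153 - (16 - 37) = -3153 - 1*(-21) = -3153 + 21 = -3132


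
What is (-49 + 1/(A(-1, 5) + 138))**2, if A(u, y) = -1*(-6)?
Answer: 49773025/20736 ≈ 2400.3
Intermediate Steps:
A(u, y) = 6
(-49 + 1/(A(-1, 5) + 138))**2 = (-49 + 1/(6 + 138))**2 = (-49 + 1/144)**2 = (-7055/144)**2 = 49773025/20736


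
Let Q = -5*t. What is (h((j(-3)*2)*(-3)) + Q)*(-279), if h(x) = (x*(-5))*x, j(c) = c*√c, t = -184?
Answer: -1612620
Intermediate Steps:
j(c) = c^(3/2)
Q = 920 (Q = -5*(-184) = 920)
h(x) = -5*x² (h(x) = (-5*x)*x = -5*x²)
(h((j(-3)*2)*(-3)) + Q)*(-279) = (-5*(((-3)^(3/2)*2)*(-3))² + 920)*(-279) = (-5*((-3*I*√3*2)*(-3))² + 920)*(-279) = (-5*(-6*I*√3*(-3))² + 920)*(-279) = (-5*(18*I*√3)² + 920)*(-279) = (-5*(-972) + 920)*(-279) = (4860 + 920)*(-279) = 5780*(-279) = -1612620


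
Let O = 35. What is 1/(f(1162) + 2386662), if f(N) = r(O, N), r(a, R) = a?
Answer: 1/2386697 ≈ 4.1899e-7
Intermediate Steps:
f(N) = 35
1/(f(1162) + 2386662) = 1/(35 + 2386662) = 1/2386697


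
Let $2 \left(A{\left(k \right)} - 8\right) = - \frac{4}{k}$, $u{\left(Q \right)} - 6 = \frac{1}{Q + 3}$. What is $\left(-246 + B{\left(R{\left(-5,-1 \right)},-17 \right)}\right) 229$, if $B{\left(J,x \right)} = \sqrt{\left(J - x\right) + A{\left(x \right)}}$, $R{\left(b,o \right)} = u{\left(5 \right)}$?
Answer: $-56334 + \frac{229 \sqrt{144466}}{68} \approx -55054.0$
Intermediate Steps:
$u{\left(Q \right)} = 6 + \frac{1}{3 + Q}$ ($u{\left(Q \right)} = 6 + \frac{1}{Q + 3} = 6 + \frac{1}{3 + Q}$)
$A{\left(k \right)} = 8 - \frac{2}{k}$ ($A{\left(k \right)} = 8 + \frac{\left(-4\right) \frac{1}{k}}{2} = 8 - \frac{2}{k}$)
$R{\left(b,o \right)} = \frac{49}{8}$ ($R{\left(b,o \right)} = \frac{19 + 6 \cdot 5}{3 + 5} = \frac{19 + 30}{8} = \frac{1}{8} \cdot 49 = \frac{49}{8}$)
$B{\left(J,x \right)} = \sqrt{8 + J - x - \frac{2}{x}}$ ($B{\left(J,x \right)} = \sqrt{\left(J - x\right) + \left(8 - \frac{2}{x}\right)} = \sqrt{8 + J - x - \frac{2}{x}}$)
$\left(-246 + B{\left(R{\left(-5,-1 \right)},-17 \right)}\right) 229 = \left(-246 + \sqrt{8 + \frac{49}{8} - -17 - \frac{2}{-17}}\right) 229 = \left(-246 + \sqrt{8 + \frac{49}{8} + 17 - - \frac{2}{17}}\right) 229 = \left(-246 + \sqrt{8 + \frac{49}{8} + 17 + \frac{2}{17}}\right) 229 = \left(-246 + \sqrt{\frac{4249}{136}}\right) 229 = \left(-246 + \frac{\sqrt{144466}}{68}\right) 229 = -56334 + \frac{229 \sqrt{144466}}{68}$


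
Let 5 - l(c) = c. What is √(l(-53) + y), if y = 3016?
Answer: √3074 ≈ 55.444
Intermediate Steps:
l(c) = 5 - c
√(l(-53) + y) = √((5 - 1*(-53)) + 3016) = √((5 + 53) + 3016) = √(58 + 3016) = √3074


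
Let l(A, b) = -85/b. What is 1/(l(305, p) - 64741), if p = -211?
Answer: -211/13660266 ≈ -1.5446e-5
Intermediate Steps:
1/(l(305, p) - 64741) = 1/(-85/(-211) - 64741) = 1/(-85*(-1/211) - 64741) = 1/(85/211 - 64741) = 1/(-13660266/211) = -211/13660266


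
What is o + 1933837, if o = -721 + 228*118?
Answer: 1960020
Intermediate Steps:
o = 26183 (o = -721 + 26904 = 26183)
o + 1933837 = 26183 + 1933837 = 1960020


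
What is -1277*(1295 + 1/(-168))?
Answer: -277822843/168 ≈ -1.6537e+6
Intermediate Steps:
-1277*(1295 + 1/(-168)) = -1277*(1295 - 1/168) = -1277*217559/168 = -277822843/168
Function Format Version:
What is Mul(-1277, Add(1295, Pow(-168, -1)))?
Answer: Rational(-277822843, 168) ≈ -1.6537e+6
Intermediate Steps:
Mul(-1277, Add(1295, Pow(-168, -1))) = Mul(-1277, Add(1295, Rational(-1, 168))) = Mul(-1277, Rational(217559, 168)) = Rational(-277822843, 168)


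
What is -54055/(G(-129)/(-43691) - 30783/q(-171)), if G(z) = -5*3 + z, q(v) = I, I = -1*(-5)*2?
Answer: 23617170050/1344938613 ≈ 17.560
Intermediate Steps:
I = 10 (I = 5*2 = 10)
q(v) = 10
G(z) = -15 + z
-54055/(G(-129)/(-43691) - 30783/q(-171)) = -54055/((-15 - 129)/(-43691) - 30783/10) = -54055/(-144*(-1/43691) - 30783*⅒) = -54055/(144/43691 - 30783/10) = -54055/(-1344938613/436910) = -54055*(-436910/1344938613) = 23617170050/1344938613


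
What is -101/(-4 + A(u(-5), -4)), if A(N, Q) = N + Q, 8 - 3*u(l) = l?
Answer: 303/11 ≈ 27.545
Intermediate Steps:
u(l) = 8/3 - l/3
-101/(-4 + A(u(-5), -4)) = -101/(-4 + ((8/3 - ⅓*(-5)) - 4)) = -101/(-4 + ((8/3 + 5/3) - 4)) = -101/(-4 + (13/3 - 4)) = -101/(-4 + ⅓) = -101/(-11/3) = -101*(-3/11) = 303/11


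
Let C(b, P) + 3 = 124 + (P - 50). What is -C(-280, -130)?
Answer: 59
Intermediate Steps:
C(b, P) = 71 + P (C(b, P) = -3 + (124 + (P - 50)) = -3 + (124 + (-50 + P)) = -3 + (74 + P) = 71 + P)
-C(-280, -130) = -(71 - 130) = -1*(-59) = 59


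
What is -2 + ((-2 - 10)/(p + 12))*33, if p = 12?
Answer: -37/2 ≈ -18.500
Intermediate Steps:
-2 + ((-2 - 10)/(p + 12))*33 = -2 + ((-2 - 10)/(12 + 12))*33 = -2 - 12/24*33 = -2 - 12*1/24*33 = -2 - ½*33 = -2 - 33/2 = -37/2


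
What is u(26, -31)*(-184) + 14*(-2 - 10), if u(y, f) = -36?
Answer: 6456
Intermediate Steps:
u(26, -31)*(-184) + 14*(-2 - 10) = -36*(-184) + 14*(-2 - 10) = 6624 + 14*(-12) = 6624 - 168 = 6456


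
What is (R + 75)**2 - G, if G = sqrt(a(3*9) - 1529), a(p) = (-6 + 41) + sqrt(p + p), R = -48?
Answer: 729 - sqrt(-1494 + 3*sqrt(6)) ≈ 729.0 - 38.557*I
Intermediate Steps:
a(p) = 35 + sqrt(2)*sqrt(p) (a(p) = 35 + sqrt(2*p) = 35 + sqrt(2)*sqrt(p))
G = sqrt(-1494 + 3*sqrt(6)) (G = sqrt((35 + sqrt(2)*sqrt(3*9)) - 1529) = sqrt((35 + sqrt(2)*sqrt(27)) - 1529) = sqrt((35 + sqrt(2)*(3*sqrt(3))) - 1529) = sqrt((35 + 3*sqrt(6)) - 1529) = sqrt(-1494 + 3*sqrt(6)) ≈ 38.557*I)
(R + 75)**2 - G = (-48 + 75)**2 - sqrt(-1494 + 3*sqrt(6)) = 27**2 - sqrt(-1494 + 3*sqrt(6)) = 729 - sqrt(-1494 + 3*sqrt(6))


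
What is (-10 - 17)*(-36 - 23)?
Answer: 1593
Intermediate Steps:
(-10 - 17)*(-36 - 23) = -27*(-59) = 1593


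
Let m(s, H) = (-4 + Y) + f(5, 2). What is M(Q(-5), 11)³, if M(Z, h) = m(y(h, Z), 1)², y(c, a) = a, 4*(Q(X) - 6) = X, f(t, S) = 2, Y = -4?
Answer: 46656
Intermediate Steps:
Q(X) = 6 + X/4
m(s, H) = -6 (m(s, H) = (-4 - 4) + 2 = -8 + 2 = -6)
M(Z, h) = 36 (M(Z, h) = (-6)² = 36)
M(Q(-5), 11)³ = 36³ = 46656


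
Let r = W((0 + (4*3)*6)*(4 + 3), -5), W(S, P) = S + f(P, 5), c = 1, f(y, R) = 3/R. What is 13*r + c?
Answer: 32804/5 ≈ 6560.8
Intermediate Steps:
W(S, P) = ⅗ + S (W(S, P) = S + 3/5 = S + 3*(⅕) = S + ⅗ = ⅗ + S)
r = 2523/5 (r = ⅗ + (0 + (4*3)*6)*(4 + 3) = ⅗ + (0 + 12*6)*7 = ⅗ + (0 + 72)*7 = ⅗ + 72*7 = ⅗ + 504 = 2523/5 ≈ 504.60)
13*r + c = 13*(2523/5) + 1 = 32799/5 + 1 = 32804/5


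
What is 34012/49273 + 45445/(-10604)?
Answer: -1878548237/522490892 ≈ -3.5954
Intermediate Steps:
34012/49273 + 45445/(-10604) = 34012*(1/49273) + 45445*(-1/10604) = 34012/49273 - 45445/10604 = -1878548237/522490892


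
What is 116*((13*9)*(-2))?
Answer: -27144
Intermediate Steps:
116*((13*9)*(-2)) = 116*(117*(-2)) = 116*(-234) = -27144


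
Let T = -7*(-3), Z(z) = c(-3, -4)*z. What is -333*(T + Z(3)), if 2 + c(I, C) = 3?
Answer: -7992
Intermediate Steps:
c(I, C) = 1 (c(I, C) = -2 + 3 = 1)
Z(z) = z (Z(z) = 1*z = z)
T = 21
-333*(T + Z(3)) = -333*(21 + 3) = -333*24 = -7992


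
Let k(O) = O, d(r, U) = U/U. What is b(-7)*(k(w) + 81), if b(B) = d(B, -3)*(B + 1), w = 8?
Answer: -534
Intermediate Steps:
d(r, U) = 1
b(B) = 1 + B (b(B) = 1*(B + 1) = 1*(1 + B) = 1 + B)
b(-7)*(k(w) + 81) = (1 - 7)*(8 + 81) = -6*89 = -534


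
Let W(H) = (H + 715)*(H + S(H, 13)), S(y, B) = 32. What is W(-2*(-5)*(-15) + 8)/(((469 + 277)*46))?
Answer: -31515/17158 ≈ -1.8368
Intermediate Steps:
W(H) = (32 + H)*(715 + H) (W(H) = (H + 715)*(H + 32) = (715 + H)*(32 + H) = (32 + H)*(715 + H))
W(-2*(-5)*(-15) + 8)/(((469 + 277)*46)) = (22880 + (-2*(-5)*(-15) + 8)² + 747*(-2*(-5)*(-15) + 8))/(((469 + 277)*46)) = (22880 + (10*(-15) + 8)² + 747*(10*(-15) + 8))/((746*46)) = (22880 + (-150 + 8)² + 747*(-150 + 8))/34316 = (22880 + (-142)² + 747*(-142))*(1/34316) = (22880 + 20164 - 106074)*(1/34316) = -63030*1/34316 = -31515/17158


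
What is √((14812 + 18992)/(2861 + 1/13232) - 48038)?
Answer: I*√68827945853692398758/37856753 ≈ 219.15*I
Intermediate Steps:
√((14812 + 18992)/(2861 + 1/13232) - 48038) = √(33804/(2861 + 1/13232) - 48038) = √(33804/(37856753/13232) - 48038) = √(33804*(13232/37856753) - 48038) = √(447294528/37856753 - 48038) = √(-1818115406086/37856753) = I*√68827945853692398758/37856753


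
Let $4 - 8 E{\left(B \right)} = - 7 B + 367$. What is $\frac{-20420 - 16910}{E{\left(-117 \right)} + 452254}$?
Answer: $- \frac{29864}{361685} \approx -0.082569$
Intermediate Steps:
$E{\left(B \right)} = - \frac{363}{8} + \frac{7 B}{8}$ ($E{\left(B \right)} = \frac{1}{2} - \frac{- 7 B + 367}{8} = \frac{1}{2} - \frac{367 - 7 B}{8} = \frac{1}{2} + \left(- \frac{367}{8} + \frac{7 B}{8}\right) = - \frac{363}{8} + \frac{7 B}{8}$)
$\frac{-20420 - 16910}{E{\left(-117 \right)} + 452254} = \frac{-20420 - 16910}{\left(- \frac{363}{8} + \frac{7}{8} \left(-117\right)\right) + 452254} = - \frac{37330}{\left(- \frac{363}{8} - \frac{819}{8}\right) + 452254} = - \frac{37330}{- \frac{591}{4} + 452254} = - \frac{37330}{\frac{1808425}{4}} = \left(-37330\right) \frac{4}{1808425} = - \frac{29864}{361685}$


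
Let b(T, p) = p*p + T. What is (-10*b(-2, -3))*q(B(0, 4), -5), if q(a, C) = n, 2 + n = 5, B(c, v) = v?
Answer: -210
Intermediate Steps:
b(T, p) = T + p**2 (b(T, p) = p**2 + T = T + p**2)
n = 3 (n = -2 + 5 = 3)
q(a, C) = 3
(-10*b(-2, -3))*q(B(0, 4), -5) = -10*(-2 + (-3)**2)*3 = -10*(-2 + 9)*3 = -10*7*3 = -70*3 = -210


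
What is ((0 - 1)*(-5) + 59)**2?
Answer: 4096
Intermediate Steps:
((0 - 1)*(-5) + 59)**2 = (-1*(-5) + 59)**2 = (5 + 59)**2 = 64**2 = 4096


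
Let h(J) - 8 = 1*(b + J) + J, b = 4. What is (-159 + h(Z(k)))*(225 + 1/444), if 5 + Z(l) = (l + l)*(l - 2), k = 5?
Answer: -9690397/444 ≈ -21825.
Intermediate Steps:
Z(l) = -5 + 2*l*(-2 + l) (Z(l) = -5 + (l + l)*(l - 2) = -5 + (2*l)*(-2 + l) = -5 + 2*l*(-2 + l))
h(J) = 12 + 2*J (h(J) = 8 + (1*(4 + J) + J) = 8 + ((4 + J) + J) = 8 + (4 + 2*J) = 12 + 2*J)
(-159 + h(Z(k)))*(225 + 1/444) = (-159 + (12 + 2*(-5 - 4*5 + 2*5²)))*(225 + 1/444) = (-159 + (12 + 2*(-5 - 20 + 2*25)))*(225 + 1/444) = (-159 + (12 + 2*(-5 - 20 + 50)))*(99901/444) = (-159 + (12 + 2*25))*(99901/444) = (-159 + (12 + 50))*(99901/444) = (-159 + 62)*(99901/444) = -97*99901/444 = -9690397/444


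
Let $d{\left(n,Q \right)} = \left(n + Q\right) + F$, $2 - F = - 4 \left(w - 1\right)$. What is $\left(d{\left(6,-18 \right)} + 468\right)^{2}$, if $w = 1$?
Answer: $209764$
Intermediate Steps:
$F = 2$ ($F = 2 - - 4 \left(1 - 1\right) = 2 - \left(-4\right) 0 = 2 - 0 = 2 + 0 = 2$)
$d{\left(n,Q \right)} = 2 + Q + n$ ($d{\left(n,Q \right)} = \left(n + Q\right) + 2 = \left(Q + n\right) + 2 = 2 + Q + n$)
$\left(d{\left(6,-18 \right)} + 468\right)^{2} = \left(\left(2 - 18 + 6\right) + 468\right)^{2} = \left(-10 + 468\right)^{2} = 458^{2} = 209764$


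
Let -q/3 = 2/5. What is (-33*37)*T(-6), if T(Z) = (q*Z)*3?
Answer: -131868/5 ≈ -26374.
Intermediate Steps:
q = -6/5 ≈ -1.2000
T(Z) = -18*Z/5 (T(Z) = -6*Z/5*3 = -18*Z/5)
(-33*37)*T(-6) = (-33*37)*(-18/5*(-6)) = -1221*108/5 = -131868/5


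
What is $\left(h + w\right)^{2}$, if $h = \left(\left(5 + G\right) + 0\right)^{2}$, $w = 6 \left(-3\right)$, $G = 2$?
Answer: $961$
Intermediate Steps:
$w = -18$
$h = 49$ ($h = \left(\left(5 + 2\right) + 0\right)^{2} = \left(7 + 0\right)^{2} = 7^{2} = 49$)
$\left(h + w\right)^{2} = \left(49 - 18\right)^{2} = 31^{2} = 961$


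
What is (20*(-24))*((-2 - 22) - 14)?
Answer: 18240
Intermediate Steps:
(20*(-24))*((-2 - 22) - 14) = -480*(-24 - 14) = -480*(-38) = 18240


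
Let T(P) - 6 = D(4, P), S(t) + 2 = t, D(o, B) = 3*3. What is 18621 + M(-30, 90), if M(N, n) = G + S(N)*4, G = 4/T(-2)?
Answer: 277399/15 ≈ 18493.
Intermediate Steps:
D(o, B) = 9
S(t) = -2 + t
T(P) = 15 (T(P) = 6 + 9 = 15)
G = 4/15 ≈ 0.26667
M(N, n) = -116/15 + 4*N (M(N, n) = 4/15 + (-2 + N)*4 = 4/15 + (-8 + 4*N) = -116/15 + 4*N)
18621 + M(-30, 90) = 18621 + (-116/15 + 4*(-30)) = 18621 + (-116/15 - 120) = 18621 - 1916/15 = 277399/15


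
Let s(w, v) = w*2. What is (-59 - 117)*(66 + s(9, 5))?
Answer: -14784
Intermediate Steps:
s(w, v) = 2*w
(-59 - 117)*(66 + s(9, 5)) = (-59 - 117)*(66 + 2*9) = -176*(66 + 18) = -176*84 = -14784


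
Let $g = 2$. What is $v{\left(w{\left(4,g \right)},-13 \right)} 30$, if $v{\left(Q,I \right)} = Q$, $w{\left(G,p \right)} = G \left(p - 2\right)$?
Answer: $0$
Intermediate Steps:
$w{\left(G,p \right)} = G \left(-2 + p\right)$
$v{\left(w{\left(4,g \right)},-13 \right)} 30 = 4 \left(-2 + 2\right) 30 = 4 \cdot 0 \cdot 30 = 0 \cdot 30 = 0$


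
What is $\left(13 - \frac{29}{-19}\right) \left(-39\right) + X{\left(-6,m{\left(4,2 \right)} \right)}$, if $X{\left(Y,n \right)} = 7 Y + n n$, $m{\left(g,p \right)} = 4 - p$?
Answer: $- \frac{11486}{19} \approx -604.53$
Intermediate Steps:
$X{\left(Y,n \right)} = n^{2} + 7 Y$ ($X{\left(Y,n \right)} = 7 Y + n^{2} = n^{2} + 7 Y$)
$\left(13 - \frac{29}{-19}\right) \left(-39\right) + X{\left(-6,m{\left(4,2 \right)} \right)} = \left(13 - \frac{29}{-19}\right) \left(-39\right) + \left(\left(4 - 2\right)^{2} + 7 \left(-6\right)\right) = \left(13 - 29 \left(- \frac{1}{19}\right)\right) \left(-39\right) - \left(42 - \left(4 - 2\right)^{2}\right) = \left(13 - - \frac{29}{19}\right) \left(-39\right) - \left(42 - 2^{2}\right) = \left(13 + \frac{29}{19}\right) \left(-39\right) + \left(4 - 42\right) = \frac{276}{19} \left(-39\right) - 38 = - \frac{10764}{19} - 38 = - \frac{11486}{19}$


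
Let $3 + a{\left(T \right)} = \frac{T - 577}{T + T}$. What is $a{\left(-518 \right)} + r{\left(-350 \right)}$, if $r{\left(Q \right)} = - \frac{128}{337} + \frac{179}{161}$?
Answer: $- \frac{9724943}{8030036} \approx -1.2111$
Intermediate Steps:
$r{\left(Q \right)} = \frac{39715}{54257}$ ($r{\left(Q \right)} = \left(-128\right) \frac{1}{337} + 179 \cdot \frac{1}{161} = - \frac{128}{337} + \frac{179}{161} = \frac{39715}{54257}$)
$a{\left(T \right)} = -3 + \frac{-577 + T}{2 T}$ ($a{\left(T \right)} = -3 + \frac{T - 577}{T + T} = -3 + \frac{-577 + T}{2 T}$)
$a{\left(-518 \right)} + r{\left(-350 \right)} = \frac{-577 - -2590}{2 \left(-518\right)} + \frac{39715}{54257} = \frac{1}{2} \left(- \frac{1}{518}\right) \left(-577 + 2590\right) + \frac{39715}{54257} = \frac{1}{2} \left(- \frac{1}{518}\right) 2013 + \frac{39715}{54257} = - \frac{2013}{1036} + \frac{39715}{54257} = - \frac{9724943}{8030036}$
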